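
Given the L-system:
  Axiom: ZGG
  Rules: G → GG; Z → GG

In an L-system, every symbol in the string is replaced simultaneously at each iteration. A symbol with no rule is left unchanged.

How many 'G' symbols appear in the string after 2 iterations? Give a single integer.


Answer: 12

Derivation:
Step 0: ZGG  (2 'G')
Step 1: GGGGGG  (6 'G')
Step 2: GGGGGGGGGGGG  (12 'G')


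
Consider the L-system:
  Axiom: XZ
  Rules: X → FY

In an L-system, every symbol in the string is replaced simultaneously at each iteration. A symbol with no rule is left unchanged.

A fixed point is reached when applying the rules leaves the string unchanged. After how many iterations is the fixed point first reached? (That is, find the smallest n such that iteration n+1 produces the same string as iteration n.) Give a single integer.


Answer: 1

Derivation:
Step 0: XZ
Step 1: FYZ
Step 2: FYZ  (unchanged — fixed point at step 1)


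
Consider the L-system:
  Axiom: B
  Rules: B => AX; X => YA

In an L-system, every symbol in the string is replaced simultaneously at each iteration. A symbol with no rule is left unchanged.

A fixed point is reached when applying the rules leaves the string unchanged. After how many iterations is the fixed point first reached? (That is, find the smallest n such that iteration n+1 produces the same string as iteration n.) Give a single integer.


Step 0: B
Step 1: AX
Step 2: AYA
Step 3: AYA  (unchanged — fixed point at step 2)

Answer: 2


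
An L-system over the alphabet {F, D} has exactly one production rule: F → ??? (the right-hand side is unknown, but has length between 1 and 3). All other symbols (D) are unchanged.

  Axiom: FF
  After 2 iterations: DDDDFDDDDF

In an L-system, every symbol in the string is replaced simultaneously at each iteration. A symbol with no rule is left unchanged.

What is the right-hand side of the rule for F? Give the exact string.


Trying F → DDF:
  Step 0: FF
  Step 1: DDFDDF
  Step 2: DDDDFDDDDF
Matches the given result.

Answer: DDF


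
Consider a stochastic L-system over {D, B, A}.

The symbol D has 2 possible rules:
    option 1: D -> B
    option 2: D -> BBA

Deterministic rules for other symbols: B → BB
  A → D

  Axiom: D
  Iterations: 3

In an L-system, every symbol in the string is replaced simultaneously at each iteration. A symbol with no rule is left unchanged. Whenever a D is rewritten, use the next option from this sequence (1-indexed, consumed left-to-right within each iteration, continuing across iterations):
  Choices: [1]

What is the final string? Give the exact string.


Step 0: D
Step 1: B  (used choices [1])
Step 2: BB  (used choices [])
Step 3: BBBB  (used choices [])

Answer: BBBB


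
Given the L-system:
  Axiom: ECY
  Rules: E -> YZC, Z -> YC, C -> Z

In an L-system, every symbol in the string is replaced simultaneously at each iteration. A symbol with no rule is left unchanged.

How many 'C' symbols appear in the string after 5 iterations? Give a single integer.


Step 0: ECY  (1 'C')
Step 1: YZCZY  (1 'C')
Step 2: YYCZYCY  (2 'C')
Step 3: YYZYCYZY  (1 'C')
Step 4: YYYCYZYYCY  (2 'C')
Step 5: YYYZYYCYYZY  (1 'C')

Answer: 1


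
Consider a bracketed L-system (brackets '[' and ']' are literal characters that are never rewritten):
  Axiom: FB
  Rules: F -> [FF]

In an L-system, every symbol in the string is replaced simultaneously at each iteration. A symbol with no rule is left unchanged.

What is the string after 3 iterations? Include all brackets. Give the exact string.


Step 0: FB
Step 1: [FF]B
Step 2: [[FF][FF]]B
Step 3: [[[FF][FF]][[FF][FF]]]B

Answer: [[[FF][FF]][[FF][FF]]]B


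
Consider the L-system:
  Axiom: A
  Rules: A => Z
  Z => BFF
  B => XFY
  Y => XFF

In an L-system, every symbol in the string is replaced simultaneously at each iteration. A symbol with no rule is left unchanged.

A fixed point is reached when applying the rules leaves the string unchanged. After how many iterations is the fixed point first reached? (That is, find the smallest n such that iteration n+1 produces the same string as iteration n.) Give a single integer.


Step 0: A
Step 1: Z
Step 2: BFF
Step 3: XFYFF
Step 4: XFXFFFF
Step 5: XFXFFFF  (unchanged — fixed point at step 4)

Answer: 4


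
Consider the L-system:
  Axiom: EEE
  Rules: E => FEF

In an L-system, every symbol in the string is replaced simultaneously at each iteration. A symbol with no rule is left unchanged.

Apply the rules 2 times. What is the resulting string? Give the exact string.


Step 0: EEE
Step 1: FEFFEFFEF
Step 2: FFEFFFFEFFFFEFF

Answer: FFEFFFFEFFFFEFF


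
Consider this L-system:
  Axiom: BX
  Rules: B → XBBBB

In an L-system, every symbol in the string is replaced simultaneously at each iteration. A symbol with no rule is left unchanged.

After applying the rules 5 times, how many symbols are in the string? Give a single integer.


Step 0: length = 2
Step 1: length = 6
Step 2: length = 22
Step 3: length = 86
Step 4: length = 342
Step 5: length = 1366

Answer: 1366


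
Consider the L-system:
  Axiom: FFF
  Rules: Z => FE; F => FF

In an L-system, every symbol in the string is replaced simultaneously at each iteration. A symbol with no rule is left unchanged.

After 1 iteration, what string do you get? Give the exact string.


Answer: FFFFFF

Derivation:
Step 0: FFF
Step 1: FFFFFF


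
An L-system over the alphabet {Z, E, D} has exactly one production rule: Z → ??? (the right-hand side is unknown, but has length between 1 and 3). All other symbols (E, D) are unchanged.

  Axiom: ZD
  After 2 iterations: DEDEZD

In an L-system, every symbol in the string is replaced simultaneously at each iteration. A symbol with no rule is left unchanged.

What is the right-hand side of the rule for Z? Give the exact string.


Trying Z → DEZ:
  Step 0: ZD
  Step 1: DEZD
  Step 2: DEDEZD
Matches the given result.

Answer: DEZ


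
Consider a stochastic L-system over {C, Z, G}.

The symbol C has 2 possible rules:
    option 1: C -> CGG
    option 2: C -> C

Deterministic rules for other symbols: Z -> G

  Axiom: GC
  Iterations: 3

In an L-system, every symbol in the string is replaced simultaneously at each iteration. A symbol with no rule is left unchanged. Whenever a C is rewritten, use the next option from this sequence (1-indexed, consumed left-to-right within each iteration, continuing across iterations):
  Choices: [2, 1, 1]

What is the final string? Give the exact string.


Answer: GCGGGG

Derivation:
Step 0: GC
Step 1: GC  (used choices [2])
Step 2: GCGG  (used choices [1])
Step 3: GCGGGG  (used choices [1])


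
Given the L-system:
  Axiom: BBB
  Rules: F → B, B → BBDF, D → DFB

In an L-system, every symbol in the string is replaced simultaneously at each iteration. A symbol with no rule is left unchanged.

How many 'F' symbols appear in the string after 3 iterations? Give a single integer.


Answer: 27

Derivation:
Step 0: BBB  (0 'F')
Step 1: BBDFBBDFBBDF  (3 'F')
Step 2: BBDFBBDFDFBBBBDFBBDFDFBBBBDFBBDFDFBB  (9 'F')
Step 3: BBDFBBDFDFBBBBDFBBDFDFBBDFBBBBDFBBDFBBDFBBDFDFBBBBDFBBDFDFBBDFBBBBDFBBDFBBDFBBDFDFBBBBDFBBDFDFBBDFBBBBDFBBDF  (27 'F')


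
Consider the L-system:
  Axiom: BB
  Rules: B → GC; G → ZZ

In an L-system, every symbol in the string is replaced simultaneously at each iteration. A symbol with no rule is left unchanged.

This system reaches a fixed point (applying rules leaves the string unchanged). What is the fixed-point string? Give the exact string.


Answer: ZZCZZC

Derivation:
Step 0: BB
Step 1: GCGC
Step 2: ZZCZZC
Step 3: ZZCZZC  (unchanged — fixed point at step 2)


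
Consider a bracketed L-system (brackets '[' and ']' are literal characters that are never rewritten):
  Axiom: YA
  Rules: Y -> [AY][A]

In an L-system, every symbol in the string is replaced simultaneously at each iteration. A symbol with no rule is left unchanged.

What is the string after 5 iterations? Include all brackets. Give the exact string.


Step 0: YA
Step 1: [AY][A]A
Step 2: [A[AY][A]][A]A
Step 3: [A[A[AY][A]][A]][A]A
Step 4: [A[A[A[AY][A]][A]][A]][A]A
Step 5: [A[A[A[A[AY][A]][A]][A]][A]][A]A

Answer: [A[A[A[A[AY][A]][A]][A]][A]][A]A


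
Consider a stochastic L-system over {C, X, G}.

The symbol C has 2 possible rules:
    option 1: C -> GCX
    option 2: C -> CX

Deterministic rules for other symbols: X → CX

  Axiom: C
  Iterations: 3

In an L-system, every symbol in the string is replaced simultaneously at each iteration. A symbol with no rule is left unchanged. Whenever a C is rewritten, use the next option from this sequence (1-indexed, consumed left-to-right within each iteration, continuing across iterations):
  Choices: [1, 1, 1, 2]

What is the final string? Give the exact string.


Step 0: C
Step 1: GCX  (used choices [1])
Step 2: GGCXCX  (used choices [1])
Step 3: GGGCXCXCXCX  (used choices [1, 2])

Answer: GGGCXCXCXCX


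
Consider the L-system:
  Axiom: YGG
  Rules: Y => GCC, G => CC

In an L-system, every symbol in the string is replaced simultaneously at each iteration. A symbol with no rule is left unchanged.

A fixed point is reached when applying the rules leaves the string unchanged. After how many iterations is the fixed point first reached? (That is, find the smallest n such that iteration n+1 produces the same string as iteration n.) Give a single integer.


Step 0: YGG
Step 1: GCCCCCC
Step 2: CCCCCCCC
Step 3: CCCCCCCC  (unchanged — fixed point at step 2)

Answer: 2


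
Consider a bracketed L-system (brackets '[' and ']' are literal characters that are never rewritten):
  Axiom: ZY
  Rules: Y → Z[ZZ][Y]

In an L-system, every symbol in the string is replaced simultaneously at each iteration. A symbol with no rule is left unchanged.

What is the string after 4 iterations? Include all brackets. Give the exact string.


Answer: ZZ[ZZ][Z[ZZ][Z[ZZ][Z[ZZ][Y]]]]

Derivation:
Step 0: ZY
Step 1: ZZ[ZZ][Y]
Step 2: ZZ[ZZ][Z[ZZ][Y]]
Step 3: ZZ[ZZ][Z[ZZ][Z[ZZ][Y]]]
Step 4: ZZ[ZZ][Z[ZZ][Z[ZZ][Z[ZZ][Y]]]]


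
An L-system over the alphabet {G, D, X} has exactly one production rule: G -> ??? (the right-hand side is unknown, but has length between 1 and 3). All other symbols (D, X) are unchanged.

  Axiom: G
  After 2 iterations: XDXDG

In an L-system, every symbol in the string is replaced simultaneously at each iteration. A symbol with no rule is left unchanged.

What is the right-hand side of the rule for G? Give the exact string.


Trying G -> XDG:
  Step 0: G
  Step 1: XDG
  Step 2: XDXDG
Matches the given result.

Answer: XDG


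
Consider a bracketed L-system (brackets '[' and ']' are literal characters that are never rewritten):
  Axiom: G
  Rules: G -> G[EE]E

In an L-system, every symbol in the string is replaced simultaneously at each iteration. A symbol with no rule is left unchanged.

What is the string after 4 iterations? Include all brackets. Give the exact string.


Step 0: G
Step 1: G[EE]E
Step 2: G[EE]E[EE]E
Step 3: G[EE]E[EE]E[EE]E
Step 4: G[EE]E[EE]E[EE]E[EE]E

Answer: G[EE]E[EE]E[EE]E[EE]E


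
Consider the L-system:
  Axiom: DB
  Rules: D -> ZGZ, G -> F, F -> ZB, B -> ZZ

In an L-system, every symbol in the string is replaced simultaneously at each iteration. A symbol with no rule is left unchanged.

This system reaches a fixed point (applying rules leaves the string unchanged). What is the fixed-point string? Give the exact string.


Step 0: DB
Step 1: ZGZZZ
Step 2: ZFZZZ
Step 3: ZZBZZZ
Step 4: ZZZZZZZ
Step 5: ZZZZZZZ  (unchanged — fixed point at step 4)

Answer: ZZZZZZZ


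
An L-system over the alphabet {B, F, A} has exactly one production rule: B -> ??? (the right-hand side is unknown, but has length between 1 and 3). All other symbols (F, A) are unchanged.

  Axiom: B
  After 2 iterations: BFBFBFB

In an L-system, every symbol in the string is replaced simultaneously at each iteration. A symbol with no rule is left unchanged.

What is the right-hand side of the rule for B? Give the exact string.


Trying B -> BFB:
  Step 0: B
  Step 1: BFB
  Step 2: BFBFBFB
Matches the given result.

Answer: BFB


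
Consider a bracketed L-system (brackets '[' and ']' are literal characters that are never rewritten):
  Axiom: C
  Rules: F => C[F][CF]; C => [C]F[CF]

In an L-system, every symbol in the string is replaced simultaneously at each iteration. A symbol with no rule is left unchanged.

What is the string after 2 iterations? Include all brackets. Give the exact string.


Step 0: C
Step 1: [C]F[CF]
Step 2: [[C]F[CF]]C[F][CF][[C]F[CF]C[F][CF]]

Answer: [[C]F[CF]]C[F][CF][[C]F[CF]C[F][CF]]


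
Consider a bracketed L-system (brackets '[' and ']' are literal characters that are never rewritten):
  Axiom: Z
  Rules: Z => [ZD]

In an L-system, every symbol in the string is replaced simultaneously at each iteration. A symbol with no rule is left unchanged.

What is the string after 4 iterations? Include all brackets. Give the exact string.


Answer: [[[[ZD]D]D]D]

Derivation:
Step 0: Z
Step 1: [ZD]
Step 2: [[ZD]D]
Step 3: [[[ZD]D]D]
Step 4: [[[[ZD]D]D]D]


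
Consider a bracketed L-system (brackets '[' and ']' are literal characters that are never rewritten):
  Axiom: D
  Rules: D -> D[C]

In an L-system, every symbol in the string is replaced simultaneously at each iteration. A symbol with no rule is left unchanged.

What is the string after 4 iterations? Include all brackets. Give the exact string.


Step 0: D
Step 1: D[C]
Step 2: D[C][C]
Step 3: D[C][C][C]
Step 4: D[C][C][C][C]

Answer: D[C][C][C][C]


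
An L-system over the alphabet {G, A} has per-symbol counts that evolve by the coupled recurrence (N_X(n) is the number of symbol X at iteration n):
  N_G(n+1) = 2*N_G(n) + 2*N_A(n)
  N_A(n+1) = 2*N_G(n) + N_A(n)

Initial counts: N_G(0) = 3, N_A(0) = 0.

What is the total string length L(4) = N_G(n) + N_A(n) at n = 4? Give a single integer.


Answer: 534

Derivation:
Step 0: N_G=3, N_A=0, L=3
Step 1: N_G=6, N_A=6, L=12
Step 2: N_G=24, N_A=18, L=42
Step 3: N_G=84, N_A=66, L=150
Step 4: N_G=300, N_A=234, L=534


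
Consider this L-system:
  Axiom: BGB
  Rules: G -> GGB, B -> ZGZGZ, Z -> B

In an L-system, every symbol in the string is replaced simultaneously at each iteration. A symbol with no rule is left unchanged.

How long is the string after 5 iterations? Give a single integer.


Answer: 905

Derivation:
Step 0: length = 3
Step 1: length = 13
Step 2: length = 29
Step 3: length = 105
Step 4: length = 277
Step 5: length = 905


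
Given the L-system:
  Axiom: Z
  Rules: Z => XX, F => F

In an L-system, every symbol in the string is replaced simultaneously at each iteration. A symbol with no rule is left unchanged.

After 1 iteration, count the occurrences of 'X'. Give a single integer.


Step 0: Z  (0 'X')
Step 1: XX  (2 'X')

Answer: 2


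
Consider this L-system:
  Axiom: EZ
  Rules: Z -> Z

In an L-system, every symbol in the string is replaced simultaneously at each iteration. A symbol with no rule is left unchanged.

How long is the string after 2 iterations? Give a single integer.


Answer: 2

Derivation:
Step 0: length = 2
Step 1: length = 2
Step 2: length = 2


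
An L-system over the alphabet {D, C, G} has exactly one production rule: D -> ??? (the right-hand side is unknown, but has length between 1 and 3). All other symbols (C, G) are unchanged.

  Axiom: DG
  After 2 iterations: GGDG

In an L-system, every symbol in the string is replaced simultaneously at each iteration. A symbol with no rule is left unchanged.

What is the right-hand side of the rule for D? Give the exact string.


Answer: GD

Derivation:
Trying D -> GD:
  Step 0: DG
  Step 1: GDG
  Step 2: GGDG
Matches the given result.


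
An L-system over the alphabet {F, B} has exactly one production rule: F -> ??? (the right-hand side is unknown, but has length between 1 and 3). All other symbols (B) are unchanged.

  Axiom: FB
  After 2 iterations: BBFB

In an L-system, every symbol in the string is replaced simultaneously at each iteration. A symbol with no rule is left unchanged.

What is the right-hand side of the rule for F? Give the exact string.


Answer: BF

Derivation:
Trying F -> BF:
  Step 0: FB
  Step 1: BFB
  Step 2: BBFB
Matches the given result.


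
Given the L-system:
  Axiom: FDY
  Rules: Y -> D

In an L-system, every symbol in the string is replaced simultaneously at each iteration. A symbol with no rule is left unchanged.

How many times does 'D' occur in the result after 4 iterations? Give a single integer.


Step 0: FDY  (1 'D')
Step 1: FDD  (2 'D')
Step 2: FDD  (2 'D')
Step 3: FDD  (2 'D')
Step 4: FDD  (2 'D')

Answer: 2


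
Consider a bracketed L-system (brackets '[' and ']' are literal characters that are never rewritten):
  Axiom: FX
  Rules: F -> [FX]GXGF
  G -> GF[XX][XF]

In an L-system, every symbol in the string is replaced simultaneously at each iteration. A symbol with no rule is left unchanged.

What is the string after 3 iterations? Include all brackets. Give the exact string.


Step 0: FX
Step 1: [FX]GXGFX
Step 2: [[FX]GXGFX]GF[XX][XF]XGF[XX][XF][FX]GXGFX
Step 3: [[[FX]GXGFX]GF[XX][XF]XGF[XX][XF][FX]GXGFX]GF[XX][XF][FX]GXGF[XX][X[FX]GXGF]XGF[XX][XF][FX]GXGF[XX][X[FX]GXGF][[FX]GXGFX]GF[XX][XF]XGF[XX][XF][FX]GXGFX

Answer: [[[FX]GXGFX]GF[XX][XF]XGF[XX][XF][FX]GXGFX]GF[XX][XF][FX]GXGF[XX][X[FX]GXGF]XGF[XX][XF][FX]GXGF[XX][X[FX]GXGF][[FX]GXGFX]GF[XX][XF]XGF[XX][XF][FX]GXGFX


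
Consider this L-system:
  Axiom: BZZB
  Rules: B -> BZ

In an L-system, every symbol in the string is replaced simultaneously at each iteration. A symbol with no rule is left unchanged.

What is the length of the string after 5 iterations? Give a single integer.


Step 0: length = 4
Step 1: length = 6
Step 2: length = 8
Step 3: length = 10
Step 4: length = 12
Step 5: length = 14

Answer: 14


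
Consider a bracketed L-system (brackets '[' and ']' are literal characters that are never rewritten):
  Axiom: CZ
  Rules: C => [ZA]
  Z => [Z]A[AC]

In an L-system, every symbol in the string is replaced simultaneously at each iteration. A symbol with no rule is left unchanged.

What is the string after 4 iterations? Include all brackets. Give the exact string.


Answer: [[[[Z]A[AC]]A[A[ZA]]]A[A[[Z]A[AC]A]]A][[[[Z]A[AC]]A[A[ZA]]]A[A[[Z]A[AC]A]]]A[A[[[Z]A[AC]]A[A[ZA]]A]]

Derivation:
Step 0: CZ
Step 1: [ZA][Z]A[AC]
Step 2: [[Z]A[AC]A][[Z]A[AC]]A[A[ZA]]
Step 3: [[[Z]A[AC]]A[A[ZA]]A][[[Z]A[AC]]A[A[ZA]]]A[A[[Z]A[AC]A]]
Step 4: [[[[Z]A[AC]]A[A[ZA]]]A[A[[Z]A[AC]A]]A][[[[Z]A[AC]]A[A[ZA]]]A[A[[Z]A[AC]A]]]A[A[[[Z]A[AC]]A[A[ZA]]A]]


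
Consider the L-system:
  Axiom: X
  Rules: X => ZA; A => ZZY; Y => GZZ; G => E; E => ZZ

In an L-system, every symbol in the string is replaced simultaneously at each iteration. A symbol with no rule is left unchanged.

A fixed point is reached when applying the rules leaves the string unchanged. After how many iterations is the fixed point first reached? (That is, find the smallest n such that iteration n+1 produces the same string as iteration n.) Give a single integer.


Answer: 5

Derivation:
Step 0: X
Step 1: ZA
Step 2: ZZZY
Step 3: ZZZGZZ
Step 4: ZZZEZZ
Step 5: ZZZZZZZ
Step 6: ZZZZZZZ  (unchanged — fixed point at step 5)


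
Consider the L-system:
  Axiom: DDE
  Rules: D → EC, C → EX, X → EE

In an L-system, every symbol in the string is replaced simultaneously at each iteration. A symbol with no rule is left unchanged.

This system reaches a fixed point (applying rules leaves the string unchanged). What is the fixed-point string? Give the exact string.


Step 0: DDE
Step 1: ECECE
Step 2: EEXEEXE
Step 3: EEEEEEEEE
Step 4: EEEEEEEEE  (unchanged — fixed point at step 3)

Answer: EEEEEEEEE


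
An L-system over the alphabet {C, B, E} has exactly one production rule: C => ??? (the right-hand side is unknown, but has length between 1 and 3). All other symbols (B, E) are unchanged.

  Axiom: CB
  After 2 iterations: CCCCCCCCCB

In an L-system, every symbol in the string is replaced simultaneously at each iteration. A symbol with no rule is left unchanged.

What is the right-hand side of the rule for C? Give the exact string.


Answer: CCC

Derivation:
Trying C => CCC:
  Step 0: CB
  Step 1: CCCB
  Step 2: CCCCCCCCCB
Matches the given result.


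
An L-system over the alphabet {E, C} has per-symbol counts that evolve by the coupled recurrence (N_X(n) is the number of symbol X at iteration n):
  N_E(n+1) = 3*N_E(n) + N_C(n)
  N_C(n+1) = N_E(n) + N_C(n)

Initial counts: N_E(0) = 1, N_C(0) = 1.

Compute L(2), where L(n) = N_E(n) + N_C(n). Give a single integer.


Step 0: N_E=1, N_C=1, L=2
Step 1: N_E=4, N_C=2, L=6
Step 2: N_E=14, N_C=6, L=20

Answer: 20


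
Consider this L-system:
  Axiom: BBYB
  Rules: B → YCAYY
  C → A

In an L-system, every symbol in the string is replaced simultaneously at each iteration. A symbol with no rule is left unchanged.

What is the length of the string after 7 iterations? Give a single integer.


Step 0: length = 4
Step 1: length = 16
Step 2: length = 16
Step 3: length = 16
Step 4: length = 16
Step 5: length = 16
Step 6: length = 16
Step 7: length = 16

Answer: 16


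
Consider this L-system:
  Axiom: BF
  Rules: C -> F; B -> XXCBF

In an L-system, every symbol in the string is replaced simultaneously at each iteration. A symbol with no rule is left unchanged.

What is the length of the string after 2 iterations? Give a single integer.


Step 0: length = 2
Step 1: length = 6
Step 2: length = 10

Answer: 10


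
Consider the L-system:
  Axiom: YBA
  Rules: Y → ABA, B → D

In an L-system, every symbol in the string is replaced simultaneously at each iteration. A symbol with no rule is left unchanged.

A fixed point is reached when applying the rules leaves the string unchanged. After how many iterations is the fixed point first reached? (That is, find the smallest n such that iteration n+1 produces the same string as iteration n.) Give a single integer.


Step 0: YBA
Step 1: ABADA
Step 2: ADADA
Step 3: ADADA  (unchanged — fixed point at step 2)

Answer: 2


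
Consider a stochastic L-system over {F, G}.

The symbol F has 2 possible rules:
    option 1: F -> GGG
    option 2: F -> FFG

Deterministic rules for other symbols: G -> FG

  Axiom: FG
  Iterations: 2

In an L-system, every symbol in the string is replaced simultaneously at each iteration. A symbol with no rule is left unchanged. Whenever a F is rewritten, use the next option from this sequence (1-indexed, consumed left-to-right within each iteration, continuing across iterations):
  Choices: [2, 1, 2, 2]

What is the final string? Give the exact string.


Step 0: FG
Step 1: FFGFG  (used choices [2])
Step 2: GGGFFGFGFFGFG  (used choices [1, 2, 2])

Answer: GGGFFGFGFFGFG


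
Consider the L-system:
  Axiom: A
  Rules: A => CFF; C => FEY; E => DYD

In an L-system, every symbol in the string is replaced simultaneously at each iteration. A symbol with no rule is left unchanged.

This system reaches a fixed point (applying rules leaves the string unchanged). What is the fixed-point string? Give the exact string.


Answer: FDYDYFF

Derivation:
Step 0: A
Step 1: CFF
Step 2: FEYFF
Step 3: FDYDYFF
Step 4: FDYDYFF  (unchanged — fixed point at step 3)


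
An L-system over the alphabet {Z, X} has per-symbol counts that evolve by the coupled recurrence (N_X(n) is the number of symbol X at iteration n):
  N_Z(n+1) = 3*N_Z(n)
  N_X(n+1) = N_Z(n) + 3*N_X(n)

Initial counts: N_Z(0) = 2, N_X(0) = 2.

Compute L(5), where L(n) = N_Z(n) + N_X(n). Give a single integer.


Answer: 1782

Derivation:
Step 0: N_Z=2, N_X=2, L=4
Step 1: N_Z=6, N_X=8, L=14
Step 2: N_Z=18, N_X=30, L=48
Step 3: N_Z=54, N_X=108, L=162
Step 4: N_Z=162, N_X=378, L=540
Step 5: N_Z=486, N_X=1296, L=1782


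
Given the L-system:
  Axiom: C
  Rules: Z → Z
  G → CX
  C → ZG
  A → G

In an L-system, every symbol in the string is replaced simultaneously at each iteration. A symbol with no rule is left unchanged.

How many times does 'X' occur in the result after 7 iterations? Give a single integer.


Step 0: C  (0 'X')
Step 1: ZG  (0 'X')
Step 2: ZCX  (1 'X')
Step 3: ZZGX  (1 'X')
Step 4: ZZCXX  (2 'X')
Step 5: ZZZGXX  (2 'X')
Step 6: ZZZCXXX  (3 'X')
Step 7: ZZZZGXXX  (3 'X')

Answer: 3


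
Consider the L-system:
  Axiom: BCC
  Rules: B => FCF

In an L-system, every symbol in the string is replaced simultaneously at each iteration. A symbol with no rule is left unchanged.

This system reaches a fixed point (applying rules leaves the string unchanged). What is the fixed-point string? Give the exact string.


Answer: FCFCC

Derivation:
Step 0: BCC
Step 1: FCFCC
Step 2: FCFCC  (unchanged — fixed point at step 1)


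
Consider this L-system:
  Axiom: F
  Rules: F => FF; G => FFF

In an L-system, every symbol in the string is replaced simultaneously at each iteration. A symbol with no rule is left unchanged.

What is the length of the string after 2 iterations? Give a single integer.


Answer: 4

Derivation:
Step 0: length = 1
Step 1: length = 2
Step 2: length = 4


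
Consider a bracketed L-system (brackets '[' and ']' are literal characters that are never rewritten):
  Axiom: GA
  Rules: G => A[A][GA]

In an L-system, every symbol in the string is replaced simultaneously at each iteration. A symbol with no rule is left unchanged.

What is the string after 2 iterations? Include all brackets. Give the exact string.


Answer: A[A][A[A][GA]A]A

Derivation:
Step 0: GA
Step 1: A[A][GA]A
Step 2: A[A][A[A][GA]A]A


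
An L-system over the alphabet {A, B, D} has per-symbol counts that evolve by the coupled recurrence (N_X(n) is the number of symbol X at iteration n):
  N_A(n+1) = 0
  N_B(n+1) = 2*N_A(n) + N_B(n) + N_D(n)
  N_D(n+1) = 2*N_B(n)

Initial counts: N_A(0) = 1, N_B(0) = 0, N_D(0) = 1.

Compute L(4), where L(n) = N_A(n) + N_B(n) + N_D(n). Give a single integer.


Step 0: N_A=1, N_B=0, N_D=1, L=2
Step 1: N_A=0, N_B=3, N_D=0, L=3
Step 2: N_A=0, N_B=3, N_D=6, L=9
Step 3: N_A=0, N_B=9, N_D=6, L=15
Step 4: N_A=0, N_B=15, N_D=18, L=33

Answer: 33


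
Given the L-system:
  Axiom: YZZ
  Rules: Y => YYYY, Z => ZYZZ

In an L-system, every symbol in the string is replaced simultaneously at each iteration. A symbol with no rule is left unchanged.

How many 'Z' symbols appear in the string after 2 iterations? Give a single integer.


Step 0: YZZ  (2 'Z')
Step 1: YYYYZYZZZYZZ  (6 'Z')
Step 2: YYYYYYYYYYYYYYYYZYZZYYYYZYZZZYZZZYZZYYYYZYZZZYZZ  (18 'Z')

Answer: 18


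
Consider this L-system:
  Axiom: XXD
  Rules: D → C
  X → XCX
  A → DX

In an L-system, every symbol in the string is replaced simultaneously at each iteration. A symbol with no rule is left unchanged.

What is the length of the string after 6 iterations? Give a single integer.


Answer: 255

Derivation:
Step 0: length = 3
Step 1: length = 7
Step 2: length = 15
Step 3: length = 31
Step 4: length = 63
Step 5: length = 127
Step 6: length = 255


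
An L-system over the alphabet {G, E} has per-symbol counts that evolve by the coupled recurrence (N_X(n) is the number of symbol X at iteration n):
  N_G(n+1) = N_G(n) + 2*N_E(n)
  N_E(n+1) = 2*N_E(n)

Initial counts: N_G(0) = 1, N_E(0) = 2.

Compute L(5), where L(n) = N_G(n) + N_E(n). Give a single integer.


Step 0: N_G=1, N_E=2, L=3
Step 1: N_G=5, N_E=4, L=9
Step 2: N_G=13, N_E=8, L=21
Step 3: N_G=29, N_E=16, L=45
Step 4: N_G=61, N_E=32, L=93
Step 5: N_G=125, N_E=64, L=189

Answer: 189


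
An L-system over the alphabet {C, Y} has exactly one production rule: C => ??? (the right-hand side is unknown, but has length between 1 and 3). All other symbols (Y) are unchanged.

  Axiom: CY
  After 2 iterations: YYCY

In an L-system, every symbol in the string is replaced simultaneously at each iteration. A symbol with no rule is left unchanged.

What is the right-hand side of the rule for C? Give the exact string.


Answer: YC

Derivation:
Trying C => YC:
  Step 0: CY
  Step 1: YCY
  Step 2: YYCY
Matches the given result.


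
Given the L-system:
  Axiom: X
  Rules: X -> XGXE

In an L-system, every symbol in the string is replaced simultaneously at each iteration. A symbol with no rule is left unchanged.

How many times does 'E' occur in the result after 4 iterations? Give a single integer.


Answer: 15

Derivation:
Step 0: X  (0 'E')
Step 1: XGXE  (1 'E')
Step 2: XGXEGXGXEE  (3 'E')
Step 3: XGXEGXGXEEGXGXEGXGXEEE  (7 'E')
Step 4: XGXEGXGXEEGXGXEGXGXEEEGXGXEGXGXEEGXGXEGXGXEEEE  (15 'E')


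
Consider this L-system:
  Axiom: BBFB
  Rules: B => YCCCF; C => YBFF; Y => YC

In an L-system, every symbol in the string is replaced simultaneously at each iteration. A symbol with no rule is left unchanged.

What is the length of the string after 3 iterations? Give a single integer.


Answer: 103

Derivation:
Step 0: length = 4
Step 1: length = 16
Step 2: length = 46
Step 3: length = 103


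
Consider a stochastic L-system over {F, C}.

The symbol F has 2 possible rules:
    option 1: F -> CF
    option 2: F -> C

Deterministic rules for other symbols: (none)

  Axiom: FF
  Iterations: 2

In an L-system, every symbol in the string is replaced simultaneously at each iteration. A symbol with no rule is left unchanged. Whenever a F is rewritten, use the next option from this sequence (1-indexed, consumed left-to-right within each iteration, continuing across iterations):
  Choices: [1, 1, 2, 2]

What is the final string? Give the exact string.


Answer: CCCC

Derivation:
Step 0: FF
Step 1: CFCF  (used choices [1, 1])
Step 2: CCCC  (used choices [2, 2])


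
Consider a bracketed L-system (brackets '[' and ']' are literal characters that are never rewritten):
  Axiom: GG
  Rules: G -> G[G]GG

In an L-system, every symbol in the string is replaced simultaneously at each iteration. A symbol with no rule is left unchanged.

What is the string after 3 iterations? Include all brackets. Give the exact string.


Answer: G[G]GG[G[G]GG]G[G]GGG[G]GG[G[G]GG[G[G]GG]G[G]GGG[G]GG]G[G]GG[G[G]GG]G[G]GGG[G]GGG[G]GG[G[G]GG]G[G]GGG[G]GGG[G]GG[G[G]GG]G[G]GGG[G]GG[G[G]GG[G[G]GG]G[G]GGG[G]GG]G[G]GG[G[G]GG]G[G]GGG[G]GGG[G]GG[G[G]GG]G[G]GGG[G]GG

Derivation:
Step 0: GG
Step 1: G[G]GGG[G]GG
Step 2: G[G]GG[G[G]GG]G[G]GGG[G]GGG[G]GG[G[G]GG]G[G]GGG[G]GG
Step 3: G[G]GG[G[G]GG]G[G]GGG[G]GG[G[G]GG[G[G]GG]G[G]GGG[G]GG]G[G]GG[G[G]GG]G[G]GGG[G]GGG[G]GG[G[G]GG]G[G]GGG[G]GGG[G]GG[G[G]GG]G[G]GGG[G]GG[G[G]GG[G[G]GG]G[G]GGG[G]GG]G[G]GG[G[G]GG]G[G]GGG[G]GGG[G]GG[G[G]GG]G[G]GGG[G]GG


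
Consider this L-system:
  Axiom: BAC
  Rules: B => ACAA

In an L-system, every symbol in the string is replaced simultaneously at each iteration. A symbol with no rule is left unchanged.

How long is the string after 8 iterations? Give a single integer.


Answer: 6

Derivation:
Step 0: length = 3
Step 1: length = 6
Step 2: length = 6
Step 3: length = 6
Step 4: length = 6
Step 5: length = 6
Step 6: length = 6
Step 7: length = 6
Step 8: length = 6


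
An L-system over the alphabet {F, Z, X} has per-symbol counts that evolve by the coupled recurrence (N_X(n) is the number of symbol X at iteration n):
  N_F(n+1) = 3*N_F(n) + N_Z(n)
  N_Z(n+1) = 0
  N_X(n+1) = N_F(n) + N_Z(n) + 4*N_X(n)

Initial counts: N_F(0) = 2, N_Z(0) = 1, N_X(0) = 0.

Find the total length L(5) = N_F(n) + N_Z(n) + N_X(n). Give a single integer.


Answer: 2560

Derivation:
Step 0: N_F=2, N_Z=1, N_X=0, L=3
Step 1: N_F=7, N_Z=0, N_X=3, L=10
Step 2: N_F=21, N_Z=0, N_X=19, L=40
Step 3: N_F=63, N_Z=0, N_X=97, L=160
Step 4: N_F=189, N_Z=0, N_X=451, L=640
Step 5: N_F=567, N_Z=0, N_X=1993, L=2560


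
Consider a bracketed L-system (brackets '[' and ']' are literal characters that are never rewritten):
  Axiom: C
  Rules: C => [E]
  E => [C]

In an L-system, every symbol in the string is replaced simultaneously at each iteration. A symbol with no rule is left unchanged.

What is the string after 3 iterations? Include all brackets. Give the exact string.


Step 0: C
Step 1: [E]
Step 2: [[C]]
Step 3: [[[E]]]

Answer: [[[E]]]


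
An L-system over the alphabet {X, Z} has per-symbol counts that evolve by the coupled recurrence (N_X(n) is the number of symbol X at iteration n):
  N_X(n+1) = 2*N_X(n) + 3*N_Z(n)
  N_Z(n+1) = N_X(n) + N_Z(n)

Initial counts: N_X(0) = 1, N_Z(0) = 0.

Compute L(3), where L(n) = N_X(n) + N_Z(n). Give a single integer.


Answer: 33

Derivation:
Step 0: N_X=1, N_Z=0, L=1
Step 1: N_X=2, N_Z=1, L=3
Step 2: N_X=7, N_Z=3, L=10
Step 3: N_X=23, N_Z=10, L=33


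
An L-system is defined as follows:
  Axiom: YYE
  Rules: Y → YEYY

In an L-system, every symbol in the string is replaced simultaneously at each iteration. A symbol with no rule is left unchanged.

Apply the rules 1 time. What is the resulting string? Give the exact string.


Step 0: YYE
Step 1: YEYYYEYYE

Answer: YEYYYEYYE


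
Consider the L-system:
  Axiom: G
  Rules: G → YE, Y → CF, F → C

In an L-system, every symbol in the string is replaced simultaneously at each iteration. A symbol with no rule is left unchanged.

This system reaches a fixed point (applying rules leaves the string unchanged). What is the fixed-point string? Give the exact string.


Answer: CCE

Derivation:
Step 0: G
Step 1: YE
Step 2: CFE
Step 3: CCE
Step 4: CCE  (unchanged — fixed point at step 3)


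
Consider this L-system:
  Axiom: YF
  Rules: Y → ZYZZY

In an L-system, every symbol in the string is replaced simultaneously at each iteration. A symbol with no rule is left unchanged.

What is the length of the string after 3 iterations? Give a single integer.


Answer: 30

Derivation:
Step 0: length = 2
Step 1: length = 6
Step 2: length = 14
Step 3: length = 30


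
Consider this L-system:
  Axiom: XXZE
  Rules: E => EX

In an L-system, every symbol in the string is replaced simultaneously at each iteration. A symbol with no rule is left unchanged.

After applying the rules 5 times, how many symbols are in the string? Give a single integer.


Answer: 9

Derivation:
Step 0: length = 4
Step 1: length = 5
Step 2: length = 6
Step 3: length = 7
Step 4: length = 8
Step 5: length = 9


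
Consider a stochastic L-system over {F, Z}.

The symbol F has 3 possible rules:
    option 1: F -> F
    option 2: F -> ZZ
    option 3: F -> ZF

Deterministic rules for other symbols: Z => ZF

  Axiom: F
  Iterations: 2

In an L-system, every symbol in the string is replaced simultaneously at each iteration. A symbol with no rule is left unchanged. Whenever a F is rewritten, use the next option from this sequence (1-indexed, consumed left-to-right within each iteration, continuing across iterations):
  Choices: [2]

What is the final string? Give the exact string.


Step 0: F
Step 1: ZZ  (used choices [2])
Step 2: ZFZF  (used choices [])

Answer: ZFZF


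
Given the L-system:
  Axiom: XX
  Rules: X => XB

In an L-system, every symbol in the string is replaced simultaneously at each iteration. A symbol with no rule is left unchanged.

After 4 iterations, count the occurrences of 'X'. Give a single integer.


Step 0: XX  (2 'X')
Step 1: XBXB  (2 'X')
Step 2: XBBXBB  (2 'X')
Step 3: XBBBXBBB  (2 'X')
Step 4: XBBBBXBBBB  (2 'X')

Answer: 2


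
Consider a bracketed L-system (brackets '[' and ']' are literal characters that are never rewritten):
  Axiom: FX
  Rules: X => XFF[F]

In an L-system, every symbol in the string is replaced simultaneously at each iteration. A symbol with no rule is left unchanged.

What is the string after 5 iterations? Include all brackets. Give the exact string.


Step 0: FX
Step 1: FXFF[F]
Step 2: FXFF[F]FF[F]
Step 3: FXFF[F]FF[F]FF[F]
Step 4: FXFF[F]FF[F]FF[F]FF[F]
Step 5: FXFF[F]FF[F]FF[F]FF[F]FF[F]

Answer: FXFF[F]FF[F]FF[F]FF[F]FF[F]


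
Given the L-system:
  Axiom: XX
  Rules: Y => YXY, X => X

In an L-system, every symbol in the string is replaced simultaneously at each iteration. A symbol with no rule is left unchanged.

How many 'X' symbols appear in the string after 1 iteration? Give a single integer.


Step 0: XX  (2 'X')
Step 1: XX  (2 'X')

Answer: 2


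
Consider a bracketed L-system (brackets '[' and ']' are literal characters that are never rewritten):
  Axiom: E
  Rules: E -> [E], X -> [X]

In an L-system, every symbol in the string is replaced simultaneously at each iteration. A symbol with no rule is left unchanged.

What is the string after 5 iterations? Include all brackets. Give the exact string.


Answer: [[[[[E]]]]]

Derivation:
Step 0: E
Step 1: [E]
Step 2: [[E]]
Step 3: [[[E]]]
Step 4: [[[[E]]]]
Step 5: [[[[[E]]]]]


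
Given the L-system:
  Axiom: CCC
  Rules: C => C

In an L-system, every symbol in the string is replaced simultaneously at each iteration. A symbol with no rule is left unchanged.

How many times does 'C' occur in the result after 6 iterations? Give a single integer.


Step 0: CCC  (3 'C')
Step 1: CCC  (3 'C')
Step 2: CCC  (3 'C')
Step 3: CCC  (3 'C')
Step 4: CCC  (3 'C')
Step 5: CCC  (3 'C')
Step 6: CCC  (3 'C')

Answer: 3


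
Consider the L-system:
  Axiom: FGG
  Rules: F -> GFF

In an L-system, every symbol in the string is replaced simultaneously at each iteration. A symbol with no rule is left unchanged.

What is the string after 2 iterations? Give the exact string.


Answer: GGFFGFFGG

Derivation:
Step 0: FGG
Step 1: GFFGG
Step 2: GGFFGFFGG


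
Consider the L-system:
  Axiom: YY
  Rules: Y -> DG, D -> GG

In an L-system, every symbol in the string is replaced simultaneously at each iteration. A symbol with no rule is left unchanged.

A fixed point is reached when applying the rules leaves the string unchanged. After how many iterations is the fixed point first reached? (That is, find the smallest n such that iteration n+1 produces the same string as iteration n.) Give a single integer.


Answer: 2

Derivation:
Step 0: YY
Step 1: DGDG
Step 2: GGGGGG
Step 3: GGGGGG  (unchanged — fixed point at step 2)


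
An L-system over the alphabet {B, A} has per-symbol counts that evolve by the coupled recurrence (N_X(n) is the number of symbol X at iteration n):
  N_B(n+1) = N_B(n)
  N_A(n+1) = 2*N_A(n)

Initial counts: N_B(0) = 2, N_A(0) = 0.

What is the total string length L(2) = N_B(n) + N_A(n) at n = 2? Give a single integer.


Step 0: N_B=2, N_A=0, L=2
Step 1: N_B=2, N_A=0, L=2
Step 2: N_B=2, N_A=0, L=2

Answer: 2


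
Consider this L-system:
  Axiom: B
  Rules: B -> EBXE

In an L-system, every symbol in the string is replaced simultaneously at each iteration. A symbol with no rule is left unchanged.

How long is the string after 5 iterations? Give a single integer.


Answer: 16

Derivation:
Step 0: length = 1
Step 1: length = 4
Step 2: length = 7
Step 3: length = 10
Step 4: length = 13
Step 5: length = 16


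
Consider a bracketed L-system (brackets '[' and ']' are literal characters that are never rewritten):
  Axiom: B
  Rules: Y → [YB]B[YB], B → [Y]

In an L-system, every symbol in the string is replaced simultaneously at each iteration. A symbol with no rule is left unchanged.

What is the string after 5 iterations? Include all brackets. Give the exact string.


Step 0: B
Step 1: [Y]
Step 2: [[YB]B[YB]]
Step 3: [[[YB]B[YB][Y]][Y][[YB]B[YB][Y]]]
Step 4: [[[[YB]B[YB][Y]][Y][[YB]B[YB][Y]][[YB]B[YB]]][[YB]B[YB]][[[YB]B[YB][Y]][Y][[YB]B[YB][Y]][[YB]B[YB]]]]
Step 5: [[[[[YB]B[YB][Y]][Y][[YB]B[YB][Y]][[YB]B[YB]]][[YB]B[YB]][[[YB]B[YB][Y]][Y][[YB]B[YB][Y]][[YB]B[YB]]][[[YB]B[YB][Y]][Y][[YB]B[YB][Y]]]][[[YB]B[YB][Y]][Y][[YB]B[YB][Y]]][[[[YB]B[YB][Y]][Y][[YB]B[YB][Y]][[YB]B[YB]]][[YB]B[YB]][[[YB]B[YB][Y]][Y][[YB]B[YB][Y]][[YB]B[YB]]][[[YB]B[YB][Y]][Y][[YB]B[YB][Y]]]]]

Answer: [[[[[YB]B[YB][Y]][Y][[YB]B[YB][Y]][[YB]B[YB]]][[YB]B[YB]][[[YB]B[YB][Y]][Y][[YB]B[YB][Y]][[YB]B[YB]]][[[YB]B[YB][Y]][Y][[YB]B[YB][Y]]]][[[YB]B[YB][Y]][Y][[YB]B[YB][Y]]][[[[YB]B[YB][Y]][Y][[YB]B[YB][Y]][[YB]B[YB]]][[YB]B[YB]][[[YB]B[YB][Y]][Y][[YB]B[YB][Y]][[YB]B[YB]]][[[YB]B[YB][Y]][Y][[YB]B[YB][Y]]]]]


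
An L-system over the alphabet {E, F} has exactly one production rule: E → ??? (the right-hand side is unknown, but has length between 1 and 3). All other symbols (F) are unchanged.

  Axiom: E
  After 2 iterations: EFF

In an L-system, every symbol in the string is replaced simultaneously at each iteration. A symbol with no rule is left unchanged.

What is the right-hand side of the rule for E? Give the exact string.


Answer: EF

Derivation:
Trying E → EF:
  Step 0: E
  Step 1: EF
  Step 2: EFF
Matches the given result.
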